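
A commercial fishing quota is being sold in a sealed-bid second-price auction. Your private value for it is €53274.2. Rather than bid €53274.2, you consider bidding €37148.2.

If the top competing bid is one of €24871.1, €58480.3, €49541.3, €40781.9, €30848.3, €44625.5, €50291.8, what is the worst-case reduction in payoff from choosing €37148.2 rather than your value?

€24871.1: same outcome either way → loss €0.
€58480.3: same outcome either way → loss €0.
€49541.3: truthful gives €3732.9, deviation gives €0 → loss €3732.9.
€40781.9: truthful gives €12492.3, deviation gives €0 → loss €12492.3.
€30848.3: same outcome either way → loss €0.
€44625.5: truthful gives €8648.7, deviation gives €0 → loss €8648.7.
€50291.8: truthful gives €2982.4, deviation gives €0 → loss €2982.4.
Maximum loss: €12492.3.

€12492.3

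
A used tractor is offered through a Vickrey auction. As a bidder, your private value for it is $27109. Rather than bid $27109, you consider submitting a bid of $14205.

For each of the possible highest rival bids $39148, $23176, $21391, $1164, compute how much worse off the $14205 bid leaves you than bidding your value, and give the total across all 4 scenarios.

$9651

The deviation costs you only when the competing bid falls strictly between $14205 and $27109; elsewhere both bids give the same outcome.
$39148: outcomes coincide → loss $0.
$23176: truthful payoff $3933, deviation payoff $0 → loss $3933.
$21391: truthful payoff $5718, deviation payoff $0 → loss $5718.
$1164: outcomes coincide → loss $0.
Total loss = $3933 + $5718 = $9651.
In a second-price auction your bid sets only whether you win, not what you pay, so bidding your true value is weakly dominant.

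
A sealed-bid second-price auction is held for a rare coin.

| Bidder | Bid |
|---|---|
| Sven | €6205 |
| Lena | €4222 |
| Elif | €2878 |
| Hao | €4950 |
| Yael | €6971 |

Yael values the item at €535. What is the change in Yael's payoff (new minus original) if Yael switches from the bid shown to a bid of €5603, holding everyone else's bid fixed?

The highest bid among the other bidders is €6205; Yael's bid doesn't change that.
Original bid €6971: Yael is highest, pays the top rival bid €6205; payoff €535 − €6205 = −€5670.
Alternative bid €5603: Yael is not highest (top rival bid is €6205); payoff €0.
Change in payoff = €0 − (−€5670) = €5670.

€5670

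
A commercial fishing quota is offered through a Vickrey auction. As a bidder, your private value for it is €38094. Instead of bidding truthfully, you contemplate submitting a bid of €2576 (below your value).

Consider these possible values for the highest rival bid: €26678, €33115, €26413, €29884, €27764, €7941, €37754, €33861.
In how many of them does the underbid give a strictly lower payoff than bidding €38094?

The deviation hurts exactly when the highest competing bid lies strictly between €2576 and €38094 — underbidding then forfeits a profitable win.
€26678: inside the interval → strictly worse (loss €11416).
€33115: inside the interval → strictly worse (loss €4979).
€26413: inside the interval → strictly worse (loss €11681).
€29884: inside the interval → strictly worse (loss €8210).
€27764: inside the interval → strictly worse (loss €10330).
€7941: inside the interval → strictly worse (loss €30153).
€37754: inside the interval → strictly worse (loss €340).
€33861: inside the interval → strictly worse (loss €4233).
Count: 8.

8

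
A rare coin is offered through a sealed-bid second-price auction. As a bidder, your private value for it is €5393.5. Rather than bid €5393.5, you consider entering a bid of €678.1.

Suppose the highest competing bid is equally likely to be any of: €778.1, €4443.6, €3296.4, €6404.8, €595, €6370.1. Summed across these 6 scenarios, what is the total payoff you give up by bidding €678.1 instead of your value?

€7662.4

The deviation costs you only when the competing bid falls strictly between €678.1 and €5393.5; elsewhere both bids give the same outcome.
€778.1: truthful payoff €4615.4, deviation payoff €0 → loss €4615.4.
€4443.6: truthful payoff €949.9, deviation payoff €0 → loss €949.9.
€3296.4: truthful payoff €2097.1, deviation payoff €0 → loss €2097.1.
€6404.8: outcomes coincide → loss €0.
€595: outcomes coincide → loss €0.
€6370.1: outcomes coincide → loss €0.
Total loss = €4615.4 + €949.9 + €2097.1 = €7662.4.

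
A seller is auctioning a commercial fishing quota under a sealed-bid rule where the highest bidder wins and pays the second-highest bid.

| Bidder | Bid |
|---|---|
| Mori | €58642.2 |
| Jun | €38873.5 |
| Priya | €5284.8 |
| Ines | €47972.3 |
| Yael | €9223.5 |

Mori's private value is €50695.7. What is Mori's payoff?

Highest bid: Mori at €58642.2, so Mori wins.
Second-highest bid: Ines at €47972.3 — that is the price the winner pays.
Mori's payoff = value − price = €50695.7 − €47972.3 = €2723.4.

€2723.4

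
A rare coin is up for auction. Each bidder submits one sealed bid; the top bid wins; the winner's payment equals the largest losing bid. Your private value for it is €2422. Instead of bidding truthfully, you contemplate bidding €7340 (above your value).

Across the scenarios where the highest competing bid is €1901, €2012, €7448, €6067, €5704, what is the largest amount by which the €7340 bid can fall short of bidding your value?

€3645

€1901: same outcome either way → loss €0.
€2012: same outcome either way → loss €0.
€7448: same outcome either way → loss €0.
€6067: truthful gives €0, deviation gives −€3645 → loss €3645.
€5704: truthful gives €0, deviation gives −€3282 → loss €3282.
Maximum loss: €3645.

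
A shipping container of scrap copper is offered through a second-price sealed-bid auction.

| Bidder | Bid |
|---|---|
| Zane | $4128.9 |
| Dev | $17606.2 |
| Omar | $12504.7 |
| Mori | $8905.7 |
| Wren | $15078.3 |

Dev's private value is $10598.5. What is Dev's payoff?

−$4479.8

Highest bid: Dev at $17606.2, so Dev wins.
Second-highest bid: Wren at $15078.3 — that is the price the winner pays.
Dev's payoff = value − price = $10598.5 − $15078.3 = −$4479.8.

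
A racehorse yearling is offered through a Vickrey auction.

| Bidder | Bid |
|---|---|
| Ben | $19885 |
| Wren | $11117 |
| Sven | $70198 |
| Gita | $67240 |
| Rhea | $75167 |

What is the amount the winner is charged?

Highest bid: Rhea at $75167, so Rhea wins.
Second-highest bid: Sven at $70198 — that is the price the winner pays.

$70198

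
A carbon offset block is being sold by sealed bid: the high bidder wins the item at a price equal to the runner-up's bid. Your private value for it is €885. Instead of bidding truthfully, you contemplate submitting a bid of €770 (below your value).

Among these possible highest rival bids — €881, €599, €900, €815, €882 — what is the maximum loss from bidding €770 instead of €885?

€70

€881: truthful gives €4, deviation gives €0 → loss €4.
€599: same outcome either way → loss €0.
€900: same outcome either way → loss €0.
€815: truthful gives €70, deviation gives €0 → loss €70.
€882: truthful gives €3, deviation gives €0 → loss €3.
Maximum loss: €70.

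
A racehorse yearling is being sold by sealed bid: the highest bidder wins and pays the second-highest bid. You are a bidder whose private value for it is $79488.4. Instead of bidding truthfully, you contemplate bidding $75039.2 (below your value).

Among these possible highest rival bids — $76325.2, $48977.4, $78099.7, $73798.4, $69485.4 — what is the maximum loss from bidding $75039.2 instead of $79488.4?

$76325.2: truthful gives $3163.2, deviation gives $0 → loss $3163.2.
$48977.4: same outcome either way → loss $0.
$78099.7: truthful gives $1388.7, deviation gives $0 → loss $1388.7.
$73798.4: same outcome either way → loss $0.
$69485.4: same outcome either way → loss $0.
Maximum loss: $3163.2.

$3163.2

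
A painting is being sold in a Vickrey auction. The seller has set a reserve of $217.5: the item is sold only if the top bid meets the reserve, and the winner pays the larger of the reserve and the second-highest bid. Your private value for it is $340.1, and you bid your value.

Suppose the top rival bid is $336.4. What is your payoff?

Your bid $340.1 is the highest and exceeds the reserve.
Price = max(second-highest bid, reserve) = max($336.4, $217.5) = $336.4.
Payoff = $340.1 − $336.4 = $3.7.

$3.7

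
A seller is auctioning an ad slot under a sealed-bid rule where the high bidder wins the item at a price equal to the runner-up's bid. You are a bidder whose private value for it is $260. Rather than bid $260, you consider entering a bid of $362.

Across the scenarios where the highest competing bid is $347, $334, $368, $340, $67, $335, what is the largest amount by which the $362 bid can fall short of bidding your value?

$87

$347: truthful gives $0, deviation gives −$87 → loss $87.
$334: truthful gives $0, deviation gives −$74 → loss $74.
$368: same outcome either way → loss $0.
$340: truthful gives $0, deviation gives −$80 → loss $80.
$67: same outcome either way → loss $0.
$335: truthful gives $0, deviation gives −$75 → loss $75.
Maximum loss: $87.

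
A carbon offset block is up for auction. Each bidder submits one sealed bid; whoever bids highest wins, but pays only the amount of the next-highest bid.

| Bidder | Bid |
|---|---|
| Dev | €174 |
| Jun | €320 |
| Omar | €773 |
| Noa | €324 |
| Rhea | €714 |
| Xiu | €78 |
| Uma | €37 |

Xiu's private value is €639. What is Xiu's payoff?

Highest bid: Omar at €773, so Omar wins.
Second-highest bid: Rhea at €714 — that is the price the winner pays.
Xiu did not win, so Xiu pays nothing and receives nothing: payoff €0.

€0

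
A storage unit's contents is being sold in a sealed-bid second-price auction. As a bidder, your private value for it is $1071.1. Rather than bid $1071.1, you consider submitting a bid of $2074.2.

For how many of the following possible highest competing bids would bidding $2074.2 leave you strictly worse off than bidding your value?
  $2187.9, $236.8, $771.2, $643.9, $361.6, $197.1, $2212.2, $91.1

0

The deviation hurts exactly when the highest competing bid lies strictly between $1071.1 and $2074.2 — overbidding then wins at a price above your value.
$2187.9: above both → same outcome either way.
$236.8: below both → same outcome either way.
$771.2: below both → same outcome either way.
$643.9: below both → same outcome either way.
$361.6: below both → same outcome either way.
$197.1: below both → same outcome either way.
$2212.2: above both → same outcome either way.
$91.1: below both → same outcome either way.
Count: 0.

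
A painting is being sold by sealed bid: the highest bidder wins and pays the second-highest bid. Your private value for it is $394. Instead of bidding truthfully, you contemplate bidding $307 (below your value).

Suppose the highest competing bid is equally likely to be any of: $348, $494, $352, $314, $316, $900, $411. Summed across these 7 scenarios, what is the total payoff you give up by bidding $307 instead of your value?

The deviation costs you only when the competing bid falls strictly between $307 and $394; elsewhere both bids give the same outcome.
$348: truthful payoff $46, deviation payoff $0 → loss $46.
$494: outcomes coincide → loss $0.
$352: truthful payoff $42, deviation payoff $0 → loss $42.
$314: truthful payoff $80, deviation payoff $0 → loss $80.
$316: truthful payoff $78, deviation payoff $0 → loss $78.
$900: outcomes coincide → loss $0.
$411: outcomes coincide → loss $0.
Total loss = $46 + $42 + $80 + $78 = $246.

$246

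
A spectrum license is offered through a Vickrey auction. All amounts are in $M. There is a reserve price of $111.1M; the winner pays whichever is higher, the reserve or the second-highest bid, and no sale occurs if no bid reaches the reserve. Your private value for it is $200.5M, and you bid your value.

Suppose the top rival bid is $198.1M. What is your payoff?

Your bid $200.5M is the highest and exceeds the reserve.
Price = max(second-highest bid, reserve) = max($198.1M, $111.1M) = $198.1M.
Payoff = $200.5M − $198.1M = $2.4M.

$2.4M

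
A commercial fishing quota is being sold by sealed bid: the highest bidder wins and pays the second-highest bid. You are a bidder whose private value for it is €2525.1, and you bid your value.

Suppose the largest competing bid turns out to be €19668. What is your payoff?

€0

Your bid €2525.1 is below the highest competing bid €19668, so you lose.
A losing bidder pays nothing and receives nothing: payoff = €0.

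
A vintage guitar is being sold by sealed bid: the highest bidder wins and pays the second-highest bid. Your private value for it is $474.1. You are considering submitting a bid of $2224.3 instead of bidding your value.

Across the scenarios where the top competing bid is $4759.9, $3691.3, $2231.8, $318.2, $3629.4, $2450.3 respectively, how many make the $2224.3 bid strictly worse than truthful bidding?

0

The deviation hurts exactly when the highest competing bid lies strictly between $474.1 and $2224.3 — overbidding then wins at a price above your value.
$4759.9: above both → same outcome either way.
$3691.3: above both → same outcome either way.
$2231.8: above both → same outcome either way.
$318.2: below both → same outcome either way.
$3629.4: above both → same outcome either way.
$2450.3: above both → same outcome either way.
Count: 0.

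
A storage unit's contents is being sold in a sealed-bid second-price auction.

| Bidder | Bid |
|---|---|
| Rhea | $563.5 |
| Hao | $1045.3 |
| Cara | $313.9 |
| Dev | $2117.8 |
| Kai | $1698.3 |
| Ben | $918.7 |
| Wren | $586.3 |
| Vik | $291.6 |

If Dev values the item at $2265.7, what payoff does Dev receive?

$567.4

Highest bid: Dev at $2117.8, so Dev wins.
Second-highest bid: Kai at $1698.3 — that is the price the winner pays.
Dev's payoff = value − price = $2265.7 − $1698.3 = $567.4.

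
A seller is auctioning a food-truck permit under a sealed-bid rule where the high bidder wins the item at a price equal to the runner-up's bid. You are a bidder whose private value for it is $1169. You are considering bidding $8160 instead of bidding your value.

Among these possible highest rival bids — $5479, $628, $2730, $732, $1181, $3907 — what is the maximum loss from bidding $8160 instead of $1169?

$4310

$5479: truthful gives $0, deviation gives −$4310 → loss $4310.
$628: same outcome either way → loss $0.
$2730: truthful gives $0, deviation gives −$1561 → loss $1561.
$732: same outcome either way → loss $0.
$1181: truthful gives $0, deviation gives −$12 → loss $12.
$3907: truthful gives $0, deviation gives −$2738 → loss $2738.
Maximum loss: $4310.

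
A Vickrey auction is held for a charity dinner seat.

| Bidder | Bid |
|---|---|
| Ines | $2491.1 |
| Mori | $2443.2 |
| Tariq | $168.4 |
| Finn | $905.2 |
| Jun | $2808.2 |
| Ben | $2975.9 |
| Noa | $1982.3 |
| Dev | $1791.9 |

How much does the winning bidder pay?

$2808.2

Highest bid: Ben at $2975.9, so Ben wins.
Second-highest bid: Jun at $2808.2 — that is the price the winner pays.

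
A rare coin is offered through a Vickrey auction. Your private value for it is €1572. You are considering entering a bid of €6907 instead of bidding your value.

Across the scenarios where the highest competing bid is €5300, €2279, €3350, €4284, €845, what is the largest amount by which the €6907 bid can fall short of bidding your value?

€3728

€5300: truthful gives €0, deviation gives −€3728 → loss €3728.
€2279: truthful gives €0, deviation gives −€707 → loss €707.
€3350: truthful gives €0, deviation gives −€1778 → loss €1778.
€4284: truthful gives €0, deviation gives −€2712 → loss €2712.
€845: same outcome either way → loss €0.
Maximum loss: €3728.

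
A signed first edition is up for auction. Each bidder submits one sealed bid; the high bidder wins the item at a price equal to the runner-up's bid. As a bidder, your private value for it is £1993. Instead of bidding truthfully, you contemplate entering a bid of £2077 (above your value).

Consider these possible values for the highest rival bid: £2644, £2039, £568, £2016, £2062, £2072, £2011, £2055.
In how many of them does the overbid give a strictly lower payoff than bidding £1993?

The deviation hurts exactly when the highest competing bid lies strictly between £1993 and £2077 — overbidding then wins at a price above your value.
£2644: above both → same outcome either way.
£2039: inside the interval → strictly worse (loss £46).
£568: below both → same outcome either way.
£2016: inside the interval → strictly worse (loss £23).
£2062: inside the interval → strictly worse (loss £69).
£2072: inside the interval → strictly worse (loss £79).
£2011: inside the interval → strictly worse (loss £18).
£2055: inside the interval → strictly worse (loss £62).
Count: 6.

6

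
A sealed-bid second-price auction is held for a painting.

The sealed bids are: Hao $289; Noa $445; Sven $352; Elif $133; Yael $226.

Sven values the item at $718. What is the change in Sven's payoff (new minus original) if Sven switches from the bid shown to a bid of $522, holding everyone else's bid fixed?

$273

The highest bid among the other bidders is $445; Sven's bid doesn't change that.
Original bid $352: Sven is not highest (top rival bid is $445); payoff $0.
Alternative bid $522: Sven is highest, pays the top rival bid $445; payoff $718 − $445 = $273.
Change in payoff = $273 − ($0) = $273.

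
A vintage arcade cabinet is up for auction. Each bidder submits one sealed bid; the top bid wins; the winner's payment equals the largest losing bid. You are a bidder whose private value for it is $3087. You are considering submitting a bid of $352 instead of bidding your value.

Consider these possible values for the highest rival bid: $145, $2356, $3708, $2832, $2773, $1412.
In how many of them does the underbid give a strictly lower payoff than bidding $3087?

The deviation hurts exactly when the highest competing bid lies strictly between $352 and $3087 — underbidding then forfeits a profitable win.
$145: below both → same outcome either way.
$2356: inside the interval → strictly worse (loss $731).
$3708: above both → same outcome either way.
$2832: inside the interval → strictly worse (loss $255).
$2773: inside the interval → strictly worse (loss $314).
$1412: inside the interval → strictly worse (loss $1675).
Count: 4.

4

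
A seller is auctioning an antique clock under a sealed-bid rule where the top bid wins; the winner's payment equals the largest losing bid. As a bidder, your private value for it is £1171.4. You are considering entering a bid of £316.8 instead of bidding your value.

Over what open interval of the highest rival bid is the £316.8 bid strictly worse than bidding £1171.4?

If the competing bid is below £316.8, both bids win at the same price — no difference.
If it is above £1171.4, both bids lose — no difference.
If it lies strictly between £316.8 and £1171.4, bidding your value wins at a price below your value (positive payoff) while bidding £316.8 loses (payoff 0).
So the deviation strictly hurts on the open interval (£316.8, £1171.4).

(£316.8, £1171.4)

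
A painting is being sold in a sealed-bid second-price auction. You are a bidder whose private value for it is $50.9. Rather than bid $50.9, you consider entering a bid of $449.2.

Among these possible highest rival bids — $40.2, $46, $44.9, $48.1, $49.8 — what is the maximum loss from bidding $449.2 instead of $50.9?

$0

$40.2: same outcome either way → loss $0.
$46: same outcome either way → loss $0.
$44.9: same outcome either way → loss $0.
$48.1: same outcome either way → loss $0.
$49.8: same outcome either way → loss $0.
Maximum loss: $0.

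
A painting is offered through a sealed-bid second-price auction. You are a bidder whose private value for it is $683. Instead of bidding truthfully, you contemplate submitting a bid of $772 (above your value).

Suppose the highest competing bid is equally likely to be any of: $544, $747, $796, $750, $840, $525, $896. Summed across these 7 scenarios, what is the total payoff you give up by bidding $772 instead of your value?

The deviation costs you only when the competing bid falls strictly between $683 and $772; elsewhere both bids give the same outcome.
$544: outcomes coincide → loss $0.
$747: truthful payoff $0, deviation payoff −$64 → loss $64.
$796: outcomes coincide → loss $0.
$750: truthful payoff $0, deviation payoff −$67 → loss $67.
$840: outcomes coincide → loss $0.
$525: outcomes coincide → loss $0.
$896: outcomes coincide → loss $0.
Total loss = $64 + $67 = $131.

$131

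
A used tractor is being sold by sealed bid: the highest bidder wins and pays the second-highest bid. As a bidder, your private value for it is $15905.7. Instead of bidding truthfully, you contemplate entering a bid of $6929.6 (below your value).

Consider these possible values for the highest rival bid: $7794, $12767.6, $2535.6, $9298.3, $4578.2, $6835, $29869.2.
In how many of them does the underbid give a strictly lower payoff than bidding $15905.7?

3

The deviation hurts exactly when the highest competing bid lies strictly between $6929.6 and $15905.7 — underbidding then forfeits a profitable win.
$7794: inside the interval → strictly worse (loss $8111.7).
$12767.6: inside the interval → strictly worse (loss $3138.1).
$2535.6: below both → same outcome either way.
$9298.3: inside the interval → strictly worse (loss $6607.4).
$4578.2: below both → same outcome either way.
$6835: below both → same outcome either way.
$29869.2: above both → same outcome either way.
Count: 3.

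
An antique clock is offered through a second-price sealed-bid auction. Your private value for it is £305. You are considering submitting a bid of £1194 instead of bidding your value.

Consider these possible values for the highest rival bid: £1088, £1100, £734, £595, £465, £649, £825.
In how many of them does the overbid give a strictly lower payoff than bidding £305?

7

The deviation hurts exactly when the highest competing bid lies strictly between £305 and £1194 — overbidding then wins at a price above your value.
£1088: inside the interval → strictly worse (loss £783).
£1100: inside the interval → strictly worse (loss £795).
£734: inside the interval → strictly worse (loss £429).
£595: inside the interval → strictly worse (loss £290).
£465: inside the interval → strictly worse (loss £160).
£649: inside the interval → strictly worse (loss £344).
£825: inside the interval → strictly worse (loss £520).
Count: 7.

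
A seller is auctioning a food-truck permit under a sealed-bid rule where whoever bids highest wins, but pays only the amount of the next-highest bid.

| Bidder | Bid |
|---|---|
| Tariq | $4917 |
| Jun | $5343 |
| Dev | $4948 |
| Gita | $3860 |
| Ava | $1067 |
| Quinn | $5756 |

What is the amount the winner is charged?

Highest bid: Quinn at $5756, so Quinn wins.
Second-highest bid: Jun at $5343 — that is the price the winner pays.

$5343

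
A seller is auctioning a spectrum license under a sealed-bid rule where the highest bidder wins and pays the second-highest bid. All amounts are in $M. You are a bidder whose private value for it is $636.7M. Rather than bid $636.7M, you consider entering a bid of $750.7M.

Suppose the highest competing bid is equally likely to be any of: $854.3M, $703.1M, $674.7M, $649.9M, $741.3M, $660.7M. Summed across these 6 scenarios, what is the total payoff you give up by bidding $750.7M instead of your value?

$246.2M

The deviation costs you only when the competing bid falls strictly between $636.7M and $750.7M; elsewhere both bids give the same outcome.
$854.3M: outcomes coincide → loss $0M.
$703.1M: truthful payoff $0M, deviation payoff −$66.4M → loss $66.4M.
$674.7M: truthful payoff $0M, deviation payoff −$38M → loss $38M.
$649.9M: truthful payoff $0M, deviation payoff −$13.2M → loss $13.2M.
$741.3M: truthful payoff $0M, deviation payoff −$104.6M → loss $104.6M.
$660.7M: truthful payoff $0M, deviation payoff −$24M → loss $24M.
Total loss = $66.4M + $38M + $13.2M + $104.6M + $24M = $246.2M.
Because the price is fixed by the runner-up's bid, deviating from your value can only change a good outcome into a bad one — never the reverse.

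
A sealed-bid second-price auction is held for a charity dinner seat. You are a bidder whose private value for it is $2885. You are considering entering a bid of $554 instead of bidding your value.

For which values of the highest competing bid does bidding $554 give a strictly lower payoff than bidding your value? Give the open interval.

If the competing bid is below $554, both bids win at the same price — no difference.
If it is above $2885, both bids lose — no difference.
If it lies strictly between $554 and $2885, bidding your value wins at a price below your value (positive payoff) while bidding $554 loses (payoff 0).
So the deviation strictly hurts on the open interval ($554, $2885).

($554, $2885)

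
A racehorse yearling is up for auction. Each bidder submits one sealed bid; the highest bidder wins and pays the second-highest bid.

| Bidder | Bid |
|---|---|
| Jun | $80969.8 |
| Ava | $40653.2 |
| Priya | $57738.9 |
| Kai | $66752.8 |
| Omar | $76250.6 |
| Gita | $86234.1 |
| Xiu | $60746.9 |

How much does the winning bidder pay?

Highest bid: Gita at $86234.1, so Gita wins.
Second-highest bid: Jun at $80969.8 — that is the price the winner pays.

$80969.8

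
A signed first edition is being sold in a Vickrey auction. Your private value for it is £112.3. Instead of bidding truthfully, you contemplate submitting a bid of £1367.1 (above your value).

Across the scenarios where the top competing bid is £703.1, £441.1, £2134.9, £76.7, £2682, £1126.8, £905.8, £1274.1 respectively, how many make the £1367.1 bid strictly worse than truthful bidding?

The deviation hurts exactly when the highest competing bid lies strictly between £112.3 and £1367.1 — overbidding then wins at a price above your value.
£703.1: inside the interval → strictly worse (loss £590.8).
£441.1: inside the interval → strictly worse (loss £328.8).
£2134.9: above both → same outcome either way.
£76.7: below both → same outcome either way.
£2682: above both → same outcome either way.
£1126.8: inside the interval → strictly worse (loss £1014.5).
£905.8: inside the interval → strictly worse (loss £793.5).
£1274.1: inside the interval → strictly worse (loss £1161.8).
Count: 5.

5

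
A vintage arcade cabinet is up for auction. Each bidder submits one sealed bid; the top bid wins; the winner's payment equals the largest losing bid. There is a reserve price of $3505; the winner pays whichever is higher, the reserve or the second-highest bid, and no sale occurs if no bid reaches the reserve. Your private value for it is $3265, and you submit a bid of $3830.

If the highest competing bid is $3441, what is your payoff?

Your bid $3830 is the highest and exceeds the reserve.
Price = max(second-highest bid, reserve) = max($3441, $3505) = $3505.
Payoff = $3265 − $3505 = −$240.

−$240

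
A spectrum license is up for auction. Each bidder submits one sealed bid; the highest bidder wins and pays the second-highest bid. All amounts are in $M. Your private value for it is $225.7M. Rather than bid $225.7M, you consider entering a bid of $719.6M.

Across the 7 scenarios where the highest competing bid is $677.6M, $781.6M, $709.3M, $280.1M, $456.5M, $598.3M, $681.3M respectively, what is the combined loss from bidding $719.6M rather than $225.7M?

The deviation costs you only when the competing bid falls strictly between $225.7M and $719.6M; elsewhere both bids give the same outcome.
$677.6M: truthful payoff $0M, deviation payoff −$451.9M → loss $451.9M.
$781.6M: outcomes coincide → loss $0M.
$709.3M: truthful payoff $0M, deviation payoff −$483.6M → loss $483.6M.
$280.1M: truthful payoff $0M, deviation payoff −$54.4M → loss $54.4M.
$456.5M: truthful payoff $0M, deviation payoff −$230.8M → loss $230.8M.
$598.3M: truthful payoff $0M, deviation payoff −$372.6M → loss $372.6M.
$681.3M: truthful payoff $0M, deviation payoff −$455.6M → loss $455.6M.
Total loss = $451.9M + $483.6M + $54.4M + $230.8M + $372.6M + $455.6M = $2048.9M.
Truthful bidding weakly dominates here: raising your bid can only win items priced above your value, and lowering it can only forfeit items priced below.

$2048.9M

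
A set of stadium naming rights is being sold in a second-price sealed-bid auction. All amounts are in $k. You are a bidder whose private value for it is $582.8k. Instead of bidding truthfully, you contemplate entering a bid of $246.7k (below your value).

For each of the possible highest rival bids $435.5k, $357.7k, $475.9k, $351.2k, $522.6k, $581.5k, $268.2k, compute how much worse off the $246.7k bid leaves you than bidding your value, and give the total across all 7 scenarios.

$1087k

The deviation costs you only when the competing bid falls strictly between $246.7k and $582.8k; elsewhere both bids give the same outcome.
$435.5k: truthful payoff $147.3k, deviation payoff $0k → loss $147.3k.
$357.7k: truthful payoff $225.1k, deviation payoff $0k → loss $225.1k.
$475.9k: truthful payoff $106.9k, deviation payoff $0k → loss $106.9k.
$351.2k: truthful payoff $231.6k, deviation payoff $0k → loss $231.6k.
$522.6k: truthful payoff $60.2k, deviation payoff $0k → loss $60.2k.
$581.5k: truthful payoff $1.3k, deviation payoff $0k → loss $1.3k.
$268.2k: truthful payoff $314.6k, deviation payoff $0k → loss $314.6k.
Total loss = $147.3k + $225.1k + $106.9k + $231.6k + $60.2k + $1.3k + $314.6k = $1087k.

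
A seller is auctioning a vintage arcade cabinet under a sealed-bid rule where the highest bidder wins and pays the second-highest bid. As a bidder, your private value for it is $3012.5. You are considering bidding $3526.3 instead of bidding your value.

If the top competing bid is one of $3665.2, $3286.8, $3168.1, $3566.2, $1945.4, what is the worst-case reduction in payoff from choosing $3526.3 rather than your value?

$3665.2: same outcome either way → loss $0.
$3286.8: truthful gives $0, deviation gives −$274.3 → loss $274.3.
$3168.1: truthful gives $0, deviation gives −$155.6 → loss $155.6.
$3566.2: same outcome either way → loss $0.
$1945.4: same outcome either way → loss $0.
Maximum loss: $274.3.

$274.3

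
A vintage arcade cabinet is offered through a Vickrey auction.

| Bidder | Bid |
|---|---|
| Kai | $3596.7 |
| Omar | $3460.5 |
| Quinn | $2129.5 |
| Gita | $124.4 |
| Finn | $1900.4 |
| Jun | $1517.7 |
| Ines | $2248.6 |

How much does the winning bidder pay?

Highest bid: Kai at $3596.7, so Kai wins.
Second-highest bid: Omar at $3460.5 — that is the price the winner pays.

$3460.5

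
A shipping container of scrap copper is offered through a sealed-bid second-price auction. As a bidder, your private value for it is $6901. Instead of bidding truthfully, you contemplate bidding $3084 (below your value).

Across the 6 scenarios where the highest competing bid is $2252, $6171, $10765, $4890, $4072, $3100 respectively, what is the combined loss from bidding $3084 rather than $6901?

$9371

The deviation costs you only when the competing bid falls strictly between $3084 and $6901; elsewhere both bids give the same outcome.
$2252: outcomes coincide → loss $0.
$6171: truthful payoff $730, deviation payoff $0 → loss $730.
$10765: outcomes coincide → loss $0.
$4890: truthful payoff $2011, deviation payoff $0 → loss $2011.
$4072: truthful payoff $2829, deviation payoff $0 → loss $2829.
$3100: truthful payoff $3801, deviation payoff $0 → loss $3801.
Total loss = $730 + $2011 + $2829 + $3801 = $9371.
Truthful bidding weakly dominates here: raising your bid can only win items priced above your value, and lowering it can only forfeit items priced below.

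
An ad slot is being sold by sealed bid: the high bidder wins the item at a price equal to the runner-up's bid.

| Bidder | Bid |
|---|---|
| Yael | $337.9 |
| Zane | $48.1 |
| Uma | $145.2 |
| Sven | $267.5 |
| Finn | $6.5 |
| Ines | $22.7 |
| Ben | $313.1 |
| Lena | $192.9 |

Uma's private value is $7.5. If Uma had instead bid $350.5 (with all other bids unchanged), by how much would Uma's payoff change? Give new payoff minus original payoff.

−$330.4

The highest bid among the other bidders is $337.9; Uma's bid doesn't change that.
Original bid $145.2: Uma is not highest (top rival bid is $337.9); payoff $0.
Alternative bid $350.5: Uma is highest, pays the top rival bid $337.9; payoff $7.5 − $337.9 = −$330.4.
Change in payoff = −$330.4 − ($0) = −$330.4.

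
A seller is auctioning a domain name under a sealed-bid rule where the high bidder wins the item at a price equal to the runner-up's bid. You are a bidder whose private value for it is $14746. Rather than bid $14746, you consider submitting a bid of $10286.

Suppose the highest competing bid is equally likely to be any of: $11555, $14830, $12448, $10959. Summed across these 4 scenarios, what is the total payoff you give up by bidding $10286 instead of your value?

$9276

The deviation costs you only when the competing bid falls strictly between $10286 and $14746; elsewhere both bids give the same outcome.
$11555: truthful payoff $3191, deviation payoff $0 → loss $3191.
$14830: outcomes coincide → loss $0.
$12448: truthful payoff $2298, deviation payoff $0 → loss $2298.
$10959: truthful payoff $3787, deviation payoff $0 → loss $3787.
Total loss = $3191 + $2298 + $3787 = $9276.
In a second-price auction your bid sets only whether you win, not what you pay, so bidding your true value is weakly dominant.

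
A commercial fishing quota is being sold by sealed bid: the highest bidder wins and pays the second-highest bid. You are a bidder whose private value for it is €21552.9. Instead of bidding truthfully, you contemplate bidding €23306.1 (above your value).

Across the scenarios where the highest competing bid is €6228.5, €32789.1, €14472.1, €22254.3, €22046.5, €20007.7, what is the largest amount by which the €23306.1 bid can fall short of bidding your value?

€6228.5: same outcome either way → loss €0.
€32789.1: same outcome either way → loss €0.
€14472.1: same outcome either way → loss €0.
€22254.3: truthful gives €0, deviation gives −€701.4 → loss €701.4.
€22046.5: truthful gives €0, deviation gives −€493.6 → loss €493.6.
€20007.7: same outcome either way → loss €0.
Maximum loss: €701.4.

€701.4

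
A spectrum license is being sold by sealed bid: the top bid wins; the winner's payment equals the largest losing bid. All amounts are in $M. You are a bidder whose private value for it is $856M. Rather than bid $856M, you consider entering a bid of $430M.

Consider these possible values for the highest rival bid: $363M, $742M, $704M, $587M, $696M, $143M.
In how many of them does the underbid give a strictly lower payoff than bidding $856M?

4

The deviation hurts exactly when the highest competing bid lies strictly between $430M and $856M — underbidding then forfeits a profitable win.
$363M: below both → same outcome either way.
$742M: inside the interval → strictly worse (loss $114M).
$704M: inside the interval → strictly worse (loss $152M).
$587M: inside the interval → strictly worse (loss $269M).
$696M: inside the interval → strictly worse (loss $160M).
$143M: below both → same outcome either way.
Count: 4.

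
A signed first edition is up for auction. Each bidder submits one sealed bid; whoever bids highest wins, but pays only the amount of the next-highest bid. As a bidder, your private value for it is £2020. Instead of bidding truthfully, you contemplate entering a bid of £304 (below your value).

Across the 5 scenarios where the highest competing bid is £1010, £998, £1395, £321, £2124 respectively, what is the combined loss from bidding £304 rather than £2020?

£4356

The deviation costs you only when the competing bid falls strictly between £304 and £2020; elsewhere both bids give the same outcome.
£1010: truthful payoff £1010, deviation payoff £0 → loss £1010.
£998: truthful payoff £1022, deviation payoff £0 → loss £1022.
£1395: truthful payoff £625, deviation payoff £0 → loss £625.
£321: truthful payoff £1699, deviation payoff £0 → loss £1699.
£2124: outcomes coincide → loss £0.
Total loss = £1010 + £1022 + £625 + £1699 = £4356.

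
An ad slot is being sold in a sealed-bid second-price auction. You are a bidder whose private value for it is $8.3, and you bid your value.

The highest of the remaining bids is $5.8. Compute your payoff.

$2.5

Your bid $8.3 exceeds the highest competing bid $5.8, so you win.
In a second-price auction the winner pays the second-highest bid, $5.8.
Payoff = value − price = $8.3 − $5.8 = $2.5.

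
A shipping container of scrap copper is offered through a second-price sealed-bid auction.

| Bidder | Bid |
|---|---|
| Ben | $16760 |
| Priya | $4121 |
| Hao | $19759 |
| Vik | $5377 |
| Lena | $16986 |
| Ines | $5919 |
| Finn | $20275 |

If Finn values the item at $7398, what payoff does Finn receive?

Highest bid: Finn at $20275, so Finn wins.
Second-highest bid: Hao at $19759 — that is the price the winner pays.
Finn's payoff = value − price = $7398 − $19759 = −$12361.

−$12361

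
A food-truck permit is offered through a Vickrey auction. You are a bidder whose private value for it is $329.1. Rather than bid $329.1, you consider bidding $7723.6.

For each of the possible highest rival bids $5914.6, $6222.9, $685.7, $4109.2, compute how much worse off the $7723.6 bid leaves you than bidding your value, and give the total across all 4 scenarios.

$15616

The deviation costs you only when the competing bid falls strictly between $329.1 and $7723.6; elsewhere both bids give the same outcome.
$5914.6: truthful payoff $0, deviation payoff −$5585.5 → loss $5585.5.
$6222.9: truthful payoff $0, deviation payoff −$5893.8 → loss $5893.8.
$685.7: truthful payoff $0, deviation payoff −$356.6 → loss $356.6.
$4109.2: truthful payoff $0, deviation payoff −$3780.1 → loss $3780.1.
Total loss = $5585.5 + $5893.8 + $356.6 + $3780.1 = $15616.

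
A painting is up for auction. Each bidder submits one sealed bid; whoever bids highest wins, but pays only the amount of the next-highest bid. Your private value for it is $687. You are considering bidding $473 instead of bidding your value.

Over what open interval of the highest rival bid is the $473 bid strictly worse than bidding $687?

If the competing bid is below $473, both bids win at the same price — no difference.
If it is above $687, both bids lose — no difference.
If it lies strictly between $473 and $687, bidding your value wins at a price below your value (positive payoff) while bidding $473 loses (payoff 0).
So the deviation strictly hurts on the open interval ($473, $687).
In a second-price auction your bid sets only whether you win, not what you pay, so bidding your true value is weakly dominant.

($473, $687)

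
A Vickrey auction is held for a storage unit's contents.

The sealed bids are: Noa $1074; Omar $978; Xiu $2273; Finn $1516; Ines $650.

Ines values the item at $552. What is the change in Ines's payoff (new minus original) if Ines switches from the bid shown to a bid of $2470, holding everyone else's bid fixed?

−$1721

The highest bid among the other bidders is $2273; Ines's bid doesn't change that.
Original bid $650: Ines is not highest (top rival bid is $2273); payoff $0.
Alternative bid $2470: Ines is highest, pays the top rival bid $2273; payoff $552 − $2273 = −$1721.
Change in payoff = −$1721 − ($0) = −$1721.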